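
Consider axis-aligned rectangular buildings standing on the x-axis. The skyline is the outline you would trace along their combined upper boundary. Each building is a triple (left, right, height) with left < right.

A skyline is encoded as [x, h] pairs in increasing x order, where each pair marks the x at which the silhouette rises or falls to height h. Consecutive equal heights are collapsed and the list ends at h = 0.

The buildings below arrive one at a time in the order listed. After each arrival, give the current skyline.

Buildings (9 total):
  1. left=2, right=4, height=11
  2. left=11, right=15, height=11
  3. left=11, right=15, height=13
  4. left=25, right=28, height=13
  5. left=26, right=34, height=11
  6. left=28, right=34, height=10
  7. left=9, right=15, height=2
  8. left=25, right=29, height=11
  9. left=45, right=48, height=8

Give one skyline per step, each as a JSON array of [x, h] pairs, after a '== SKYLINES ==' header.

== SKYLINES ==
[[2,11],[4,0]]
[[2,11],[4,0],[11,11],[15,0]]
[[2,11],[4,0],[11,13],[15,0]]
[[2,11],[4,0],[11,13],[15,0],[25,13],[28,0]]
[[2,11],[4,0],[11,13],[15,0],[25,13],[28,11],[34,0]]
[[2,11],[4,0],[11,13],[15,0],[25,13],[28,11],[34,0]]
[[2,11],[4,0],[9,2],[11,13],[15,0],[25,13],[28,11],[34,0]]
[[2,11],[4,0],[9,2],[11,13],[15,0],[25,13],[28,11],[34,0]]
[[2,11],[4,0],[9,2],[11,13],[15,0],[25,13],[28,11],[34,0],[45,8],[48,0]]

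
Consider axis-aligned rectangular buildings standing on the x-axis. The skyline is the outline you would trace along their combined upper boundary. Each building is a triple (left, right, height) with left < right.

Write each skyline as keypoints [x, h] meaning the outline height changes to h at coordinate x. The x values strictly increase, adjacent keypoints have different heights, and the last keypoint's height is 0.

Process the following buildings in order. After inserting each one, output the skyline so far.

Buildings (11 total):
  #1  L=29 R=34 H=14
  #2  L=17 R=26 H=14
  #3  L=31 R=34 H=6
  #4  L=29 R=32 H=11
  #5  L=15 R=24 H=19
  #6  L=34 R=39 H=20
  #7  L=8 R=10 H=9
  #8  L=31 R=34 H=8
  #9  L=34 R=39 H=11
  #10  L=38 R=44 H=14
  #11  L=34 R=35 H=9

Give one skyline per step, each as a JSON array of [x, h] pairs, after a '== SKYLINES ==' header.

== SKYLINES ==
[[29,14],[34,0]]
[[17,14],[26,0],[29,14],[34,0]]
[[17,14],[26,0],[29,14],[34,0]]
[[17,14],[26,0],[29,14],[34,0]]
[[15,19],[24,14],[26,0],[29,14],[34,0]]
[[15,19],[24,14],[26,0],[29,14],[34,20],[39,0]]
[[8,9],[10,0],[15,19],[24,14],[26,0],[29,14],[34,20],[39,0]]
[[8,9],[10,0],[15,19],[24,14],[26,0],[29,14],[34,20],[39,0]]
[[8,9],[10,0],[15,19],[24,14],[26,0],[29,14],[34,20],[39,0]]
[[8,9],[10,0],[15,19],[24,14],[26,0],[29,14],[34,20],[39,14],[44,0]]
[[8,9],[10,0],[15,19],[24,14],[26,0],[29,14],[34,20],[39,14],[44,0]]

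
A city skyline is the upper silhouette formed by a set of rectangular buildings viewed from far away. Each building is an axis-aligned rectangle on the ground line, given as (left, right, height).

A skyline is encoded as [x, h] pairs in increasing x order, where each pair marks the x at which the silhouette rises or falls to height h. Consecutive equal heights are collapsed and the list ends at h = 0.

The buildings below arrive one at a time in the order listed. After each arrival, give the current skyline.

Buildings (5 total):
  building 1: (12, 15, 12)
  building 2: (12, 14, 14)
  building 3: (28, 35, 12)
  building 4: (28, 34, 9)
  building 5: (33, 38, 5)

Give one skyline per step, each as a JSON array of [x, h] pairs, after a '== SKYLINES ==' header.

== SKYLINES ==
[[12,12],[15,0]]
[[12,14],[14,12],[15,0]]
[[12,14],[14,12],[15,0],[28,12],[35,0]]
[[12,14],[14,12],[15,0],[28,12],[35,0]]
[[12,14],[14,12],[15,0],[28,12],[35,5],[38,0]]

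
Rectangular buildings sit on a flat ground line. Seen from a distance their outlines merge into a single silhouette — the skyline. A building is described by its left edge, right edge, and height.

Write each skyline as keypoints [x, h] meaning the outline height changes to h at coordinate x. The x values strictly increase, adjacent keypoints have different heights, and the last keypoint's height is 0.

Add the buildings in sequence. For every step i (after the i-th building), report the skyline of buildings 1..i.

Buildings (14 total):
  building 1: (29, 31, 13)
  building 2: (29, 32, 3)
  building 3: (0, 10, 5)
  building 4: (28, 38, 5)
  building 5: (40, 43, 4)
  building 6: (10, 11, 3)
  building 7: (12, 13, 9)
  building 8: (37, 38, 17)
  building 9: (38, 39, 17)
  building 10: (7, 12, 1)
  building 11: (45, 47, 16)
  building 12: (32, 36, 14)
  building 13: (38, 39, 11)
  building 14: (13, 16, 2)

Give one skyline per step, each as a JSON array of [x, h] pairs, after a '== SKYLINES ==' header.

== SKYLINES ==
[[29,13],[31,0]]
[[29,13],[31,3],[32,0]]
[[0,5],[10,0],[29,13],[31,3],[32,0]]
[[0,5],[10,0],[28,5],[29,13],[31,5],[38,0]]
[[0,5],[10,0],[28,5],[29,13],[31,5],[38,0],[40,4],[43,0]]
[[0,5],[10,3],[11,0],[28,5],[29,13],[31,5],[38,0],[40,4],[43,0]]
[[0,5],[10,3],[11,0],[12,9],[13,0],[28,5],[29,13],[31,5],[38,0],[40,4],[43,0]]
[[0,5],[10,3],[11,0],[12,9],[13,0],[28,5],[29,13],[31,5],[37,17],[38,0],[40,4],[43,0]]
[[0,5],[10,3],[11,0],[12,9],[13,0],[28,5],[29,13],[31,5],[37,17],[39,0],[40,4],[43,0]]
[[0,5],[10,3],[11,1],[12,9],[13,0],[28,5],[29,13],[31,5],[37,17],[39,0],[40,4],[43,0]]
[[0,5],[10,3],[11,1],[12,9],[13,0],[28,5],[29,13],[31,5],[37,17],[39,0],[40,4],[43,0],[45,16],[47,0]]
[[0,5],[10,3],[11,1],[12,9],[13,0],[28,5],[29,13],[31,5],[32,14],[36,5],[37,17],[39,0],[40,4],[43,0],[45,16],[47,0]]
[[0,5],[10,3],[11,1],[12,9],[13,0],[28,5],[29,13],[31,5],[32,14],[36,5],[37,17],[39,0],[40,4],[43,0],[45,16],[47,0]]
[[0,5],[10,3],[11,1],[12,9],[13,2],[16,0],[28,5],[29,13],[31,5],[32,14],[36,5],[37,17],[39,0],[40,4],[43,0],[45,16],[47,0]]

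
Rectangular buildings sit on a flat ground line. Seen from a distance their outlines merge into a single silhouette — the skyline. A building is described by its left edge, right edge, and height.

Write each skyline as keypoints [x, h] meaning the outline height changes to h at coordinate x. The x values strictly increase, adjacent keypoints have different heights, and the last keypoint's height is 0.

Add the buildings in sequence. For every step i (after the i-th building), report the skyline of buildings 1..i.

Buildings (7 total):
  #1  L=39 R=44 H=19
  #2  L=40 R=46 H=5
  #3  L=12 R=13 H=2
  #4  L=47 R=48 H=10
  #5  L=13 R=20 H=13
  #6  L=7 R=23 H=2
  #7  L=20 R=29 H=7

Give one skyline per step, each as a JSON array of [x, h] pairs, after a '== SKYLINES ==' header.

== SKYLINES ==
[[39,19],[44,0]]
[[39,19],[44,5],[46,0]]
[[12,2],[13,0],[39,19],[44,5],[46,0]]
[[12,2],[13,0],[39,19],[44,5],[46,0],[47,10],[48,0]]
[[12,2],[13,13],[20,0],[39,19],[44,5],[46,0],[47,10],[48,0]]
[[7,2],[13,13],[20,2],[23,0],[39,19],[44,5],[46,0],[47,10],[48,0]]
[[7,2],[13,13],[20,7],[29,0],[39,19],[44,5],[46,0],[47,10],[48,0]]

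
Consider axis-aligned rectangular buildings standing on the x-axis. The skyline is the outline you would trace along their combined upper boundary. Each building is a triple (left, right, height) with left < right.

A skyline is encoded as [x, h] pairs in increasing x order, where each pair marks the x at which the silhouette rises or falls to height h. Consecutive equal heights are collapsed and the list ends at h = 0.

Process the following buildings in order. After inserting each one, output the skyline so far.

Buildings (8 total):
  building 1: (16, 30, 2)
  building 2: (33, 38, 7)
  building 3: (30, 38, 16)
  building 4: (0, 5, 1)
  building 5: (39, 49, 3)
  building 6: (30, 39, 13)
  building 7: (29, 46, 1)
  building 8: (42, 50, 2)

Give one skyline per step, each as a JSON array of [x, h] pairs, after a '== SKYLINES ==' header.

== SKYLINES ==
[[16,2],[30,0]]
[[16,2],[30,0],[33,7],[38,0]]
[[16,2],[30,16],[38,0]]
[[0,1],[5,0],[16,2],[30,16],[38,0]]
[[0,1],[5,0],[16,2],[30,16],[38,0],[39,3],[49,0]]
[[0,1],[5,0],[16,2],[30,16],[38,13],[39,3],[49,0]]
[[0,1],[5,0],[16,2],[30,16],[38,13],[39,3],[49,0]]
[[0,1],[5,0],[16,2],[30,16],[38,13],[39,3],[49,2],[50,0]]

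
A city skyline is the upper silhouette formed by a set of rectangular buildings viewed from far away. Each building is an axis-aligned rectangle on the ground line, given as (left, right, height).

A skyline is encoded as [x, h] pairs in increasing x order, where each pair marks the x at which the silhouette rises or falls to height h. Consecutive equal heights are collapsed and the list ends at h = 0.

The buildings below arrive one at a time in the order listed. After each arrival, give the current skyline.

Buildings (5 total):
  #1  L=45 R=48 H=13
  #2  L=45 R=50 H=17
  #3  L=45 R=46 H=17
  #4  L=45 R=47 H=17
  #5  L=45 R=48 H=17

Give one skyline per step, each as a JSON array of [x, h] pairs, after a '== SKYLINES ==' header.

== SKYLINES ==
[[45,13],[48,0]]
[[45,17],[50,0]]
[[45,17],[50,0]]
[[45,17],[50,0]]
[[45,17],[50,0]]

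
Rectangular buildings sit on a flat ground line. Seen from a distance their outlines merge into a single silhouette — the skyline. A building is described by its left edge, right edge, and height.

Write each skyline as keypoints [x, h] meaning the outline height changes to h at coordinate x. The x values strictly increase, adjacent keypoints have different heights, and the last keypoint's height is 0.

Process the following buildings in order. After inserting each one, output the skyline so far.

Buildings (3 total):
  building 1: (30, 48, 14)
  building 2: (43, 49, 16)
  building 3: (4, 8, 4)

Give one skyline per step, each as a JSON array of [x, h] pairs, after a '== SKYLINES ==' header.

== SKYLINES ==
[[30,14],[48,0]]
[[30,14],[43,16],[49,0]]
[[4,4],[8,0],[30,14],[43,16],[49,0]]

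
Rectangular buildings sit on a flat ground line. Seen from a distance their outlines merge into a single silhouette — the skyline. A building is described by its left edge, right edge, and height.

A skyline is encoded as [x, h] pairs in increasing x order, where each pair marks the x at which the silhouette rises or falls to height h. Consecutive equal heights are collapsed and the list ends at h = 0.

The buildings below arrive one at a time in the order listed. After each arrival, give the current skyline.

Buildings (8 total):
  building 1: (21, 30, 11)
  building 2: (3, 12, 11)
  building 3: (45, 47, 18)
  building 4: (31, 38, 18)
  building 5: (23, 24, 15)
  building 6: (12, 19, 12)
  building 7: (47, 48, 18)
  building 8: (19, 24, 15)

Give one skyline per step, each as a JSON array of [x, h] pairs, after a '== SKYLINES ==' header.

== SKYLINES ==
[[21,11],[30,0]]
[[3,11],[12,0],[21,11],[30,0]]
[[3,11],[12,0],[21,11],[30,0],[45,18],[47,0]]
[[3,11],[12,0],[21,11],[30,0],[31,18],[38,0],[45,18],[47,0]]
[[3,11],[12,0],[21,11],[23,15],[24,11],[30,0],[31,18],[38,0],[45,18],[47,0]]
[[3,11],[12,12],[19,0],[21,11],[23,15],[24,11],[30,0],[31,18],[38,0],[45,18],[47,0]]
[[3,11],[12,12],[19,0],[21,11],[23,15],[24,11],[30,0],[31,18],[38,0],[45,18],[48,0]]
[[3,11],[12,12],[19,15],[24,11],[30,0],[31,18],[38,0],[45,18],[48,0]]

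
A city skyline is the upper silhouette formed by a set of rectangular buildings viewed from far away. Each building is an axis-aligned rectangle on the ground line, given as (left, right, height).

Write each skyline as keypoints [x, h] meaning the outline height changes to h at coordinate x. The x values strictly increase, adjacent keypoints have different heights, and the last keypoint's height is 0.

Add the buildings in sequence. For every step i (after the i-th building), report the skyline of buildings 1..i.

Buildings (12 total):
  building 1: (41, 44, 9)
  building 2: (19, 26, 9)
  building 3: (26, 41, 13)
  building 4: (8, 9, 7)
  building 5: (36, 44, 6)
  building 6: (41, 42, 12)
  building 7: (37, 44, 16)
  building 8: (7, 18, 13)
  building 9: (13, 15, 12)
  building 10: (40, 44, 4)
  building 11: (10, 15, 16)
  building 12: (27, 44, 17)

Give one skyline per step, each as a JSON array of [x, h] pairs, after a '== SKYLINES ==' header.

== SKYLINES ==
[[41,9],[44,0]]
[[19,9],[26,0],[41,9],[44,0]]
[[19,9],[26,13],[41,9],[44,0]]
[[8,7],[9,0],[19,9],[26,13],[41,9],[44,0]]
[[8,7],[9,0],[19,9],[26,13],[41,9],[44,0]]
[[8,7],[9,0],[19,9],[26,13],[41,12],[42,9],[44,0]]
[[8,7],[9,0],[19,9],[26,13],[37,16],[44,0]]
[[7,13],[18,0],[19,9],[26,13],[37,16],[44,0]]
[[7,13],[18,0],[19,9],[26,13],[37,16],[44,0]]
[[7,13],[18,0],[19,9],[26,13],[37,16],[44,0]]
[[7,13],[10,16],[15,13],[18,0],[19,9],[26,13],[37,16],[44,0]]
[[7,13],[10,16],[15,13],[18,0],[19,9],[26,13],[27,17],[44,0]]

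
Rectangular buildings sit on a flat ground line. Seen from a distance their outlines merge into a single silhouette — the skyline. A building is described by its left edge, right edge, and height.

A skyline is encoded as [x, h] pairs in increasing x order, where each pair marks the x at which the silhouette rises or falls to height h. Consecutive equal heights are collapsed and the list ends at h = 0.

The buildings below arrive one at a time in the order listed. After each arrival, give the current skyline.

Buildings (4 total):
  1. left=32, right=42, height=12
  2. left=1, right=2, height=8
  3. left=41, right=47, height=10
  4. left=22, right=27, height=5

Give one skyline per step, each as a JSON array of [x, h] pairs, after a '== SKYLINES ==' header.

== SKYLINES ==
[[32,12],[42,0]]
[[1,8],[2,0],[32,12],[42,0]]
[[1,8],[2,0],[32,12],[42,10],[47,0]]
[[1,8],[2,0],[22,5],[27,0],[32,12],[42,10],[47,0]]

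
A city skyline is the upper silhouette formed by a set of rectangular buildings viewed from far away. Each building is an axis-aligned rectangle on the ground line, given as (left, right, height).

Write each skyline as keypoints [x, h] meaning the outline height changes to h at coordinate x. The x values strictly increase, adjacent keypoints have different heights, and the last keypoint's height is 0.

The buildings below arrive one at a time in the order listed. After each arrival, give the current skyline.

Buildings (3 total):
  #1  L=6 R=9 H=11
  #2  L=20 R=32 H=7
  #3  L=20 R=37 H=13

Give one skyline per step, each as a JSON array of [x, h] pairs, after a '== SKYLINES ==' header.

== SKYLINES ==
[[6,11],[9,0]]
[[6,11],[9,0],[20,7],[32,0]]
[[6,11],[9,0],[20,13],[37,0]]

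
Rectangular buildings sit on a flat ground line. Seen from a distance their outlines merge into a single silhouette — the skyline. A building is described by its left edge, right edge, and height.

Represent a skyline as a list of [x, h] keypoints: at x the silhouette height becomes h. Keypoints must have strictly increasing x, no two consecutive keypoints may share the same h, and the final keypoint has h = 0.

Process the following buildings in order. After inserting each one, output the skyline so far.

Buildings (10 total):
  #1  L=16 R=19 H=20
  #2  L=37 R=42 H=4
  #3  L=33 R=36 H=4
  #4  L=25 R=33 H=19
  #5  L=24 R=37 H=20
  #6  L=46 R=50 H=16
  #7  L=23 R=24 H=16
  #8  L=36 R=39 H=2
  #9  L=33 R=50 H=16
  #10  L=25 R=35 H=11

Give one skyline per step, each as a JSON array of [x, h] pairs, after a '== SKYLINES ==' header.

== SKYLINES ==
[[16,20],[19,0]]
[[16,20],[19,0],[37,4],[42,0]]
[[16,20],[19,0],[33,4],[36,0],[37,4],[42,0]]
[[16,20],[19,0],[25,19],[33,4],[36,0],[37,4],[42,0]]
[[16,20],[19,0],[24,20],[37,4],[42,0]]
[[16,20],[19,0],[24,20],[37,4],[42,0],[46,16],[50,0]]
[[16,20],[19,0],[23,16],[24,20],[37,4],[42,0],[46,16],[50,0]]
[[16,20],[19,0],[23,16],[24,20],[37,4],[42,0],[46,16],[50,0]]
[[16,20],[19,0],[23,16],[24,20],[37,16],[50,0]]
[[16,20],[19,0],[23,16],[24,20],[37,16],[50,0]]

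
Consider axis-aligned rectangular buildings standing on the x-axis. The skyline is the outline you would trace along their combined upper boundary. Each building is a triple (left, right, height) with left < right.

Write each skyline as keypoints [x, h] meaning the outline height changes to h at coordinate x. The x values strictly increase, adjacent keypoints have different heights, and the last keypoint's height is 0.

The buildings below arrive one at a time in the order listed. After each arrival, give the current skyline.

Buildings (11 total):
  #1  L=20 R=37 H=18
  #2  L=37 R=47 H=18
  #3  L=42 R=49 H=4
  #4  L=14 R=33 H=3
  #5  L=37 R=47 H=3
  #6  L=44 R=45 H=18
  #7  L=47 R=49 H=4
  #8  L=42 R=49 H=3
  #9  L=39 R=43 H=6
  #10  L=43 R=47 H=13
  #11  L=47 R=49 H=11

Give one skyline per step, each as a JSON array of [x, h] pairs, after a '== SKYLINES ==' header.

== SKYLINES ==
[[20,18],[37,0]]
[[20,18],[47,0]]
[[20,18],[47,4],[49,0]]
[[14,3],[20,18],[47,4],[49,0]]
[[14,3],[20,18],[47,4],[49,0]]
[[14,3],[20,18],[47,4],[49,0]]
[[14,3],[20,18],[47,4],[49,0]]
[[14,3],[20,18],[47,4],[49,0]]
[[14,3],[20,18],[47,4],[49,0]]
[[14,3],[20,18],[47,4],[49,0]]
[[14,3],[20,18],[47,11],[49,0]]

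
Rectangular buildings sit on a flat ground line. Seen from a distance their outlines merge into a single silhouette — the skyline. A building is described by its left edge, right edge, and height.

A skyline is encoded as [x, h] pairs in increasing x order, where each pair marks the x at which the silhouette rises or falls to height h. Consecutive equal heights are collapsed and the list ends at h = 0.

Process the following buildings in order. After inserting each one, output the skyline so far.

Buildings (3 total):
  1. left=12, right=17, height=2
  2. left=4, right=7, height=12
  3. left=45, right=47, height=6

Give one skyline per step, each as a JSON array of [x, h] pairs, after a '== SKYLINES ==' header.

== SKYLINES ==
[[12,2],[17,0]]
[[4,12],[7,0],[12,2],[17,0]]
[[4,12],[7,0],[12,2],[17,0],[45,6],[47,0]]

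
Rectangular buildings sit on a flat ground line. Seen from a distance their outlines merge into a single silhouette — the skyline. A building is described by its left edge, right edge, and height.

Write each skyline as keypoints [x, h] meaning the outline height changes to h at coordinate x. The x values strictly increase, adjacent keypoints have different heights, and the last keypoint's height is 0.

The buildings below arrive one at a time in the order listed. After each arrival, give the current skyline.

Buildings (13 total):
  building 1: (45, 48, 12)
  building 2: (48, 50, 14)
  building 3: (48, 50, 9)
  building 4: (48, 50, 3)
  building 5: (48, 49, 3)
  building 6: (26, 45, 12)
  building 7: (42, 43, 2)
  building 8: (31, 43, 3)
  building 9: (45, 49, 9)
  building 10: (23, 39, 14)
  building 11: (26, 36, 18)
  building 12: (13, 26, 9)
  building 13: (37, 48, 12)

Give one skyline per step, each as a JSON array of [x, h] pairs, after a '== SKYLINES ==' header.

== SKYLINES ==
[[45,12],[48,0]]
[[45,12],[48,14],[50,0]]
[[45,12],[48,14],[50,0]]
[[45,12],[48,14],[50,0]]
[[45,12],[48,14],[50,0]]
[[26,12],[48,14],[50,0]]
[[26,12],[48,14],[50,0]]
[[26,12],[48,14],[50,0]]
[[26,12],[48,14],[50,0]]
[[23,14],[39,12],[48,14],[50,0]]
[[23,14],[26,18],[36,14],[39,12],[48,14],[50,0]]
[[13,9],[23,14],[26,18],[36,14],[39,12],[48,14],[50,0]]
[[13,9],[23,14],[26,18],[36,14],[39,12],[48,14],[50,0]]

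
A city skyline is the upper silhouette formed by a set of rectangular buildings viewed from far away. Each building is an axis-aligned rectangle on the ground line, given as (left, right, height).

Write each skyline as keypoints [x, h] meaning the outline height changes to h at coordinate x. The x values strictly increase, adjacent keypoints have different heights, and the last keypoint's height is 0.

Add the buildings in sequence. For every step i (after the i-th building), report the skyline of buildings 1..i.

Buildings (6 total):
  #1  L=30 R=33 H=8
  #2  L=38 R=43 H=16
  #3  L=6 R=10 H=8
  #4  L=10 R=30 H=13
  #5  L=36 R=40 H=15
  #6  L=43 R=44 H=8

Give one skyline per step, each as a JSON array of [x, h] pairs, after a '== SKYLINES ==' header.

== SKYLINES ==
[[30,8],[33,0]]
[[30,8],[33,0],[38,16],[43,0]]
[[6,8],[10,0],[30,8],[33,0],[38,16],[43,0]]
[[6,8],[10,13],[30,8],[33,0],[38,16],[43,0]]
[[6,8],[10,13],[30,8],[33,0],[36,15],[38,16],[43,0]]
[[6,8],[10,13],[30,8],[33,0],[36,15],[38,16],[43,8],[44,0]]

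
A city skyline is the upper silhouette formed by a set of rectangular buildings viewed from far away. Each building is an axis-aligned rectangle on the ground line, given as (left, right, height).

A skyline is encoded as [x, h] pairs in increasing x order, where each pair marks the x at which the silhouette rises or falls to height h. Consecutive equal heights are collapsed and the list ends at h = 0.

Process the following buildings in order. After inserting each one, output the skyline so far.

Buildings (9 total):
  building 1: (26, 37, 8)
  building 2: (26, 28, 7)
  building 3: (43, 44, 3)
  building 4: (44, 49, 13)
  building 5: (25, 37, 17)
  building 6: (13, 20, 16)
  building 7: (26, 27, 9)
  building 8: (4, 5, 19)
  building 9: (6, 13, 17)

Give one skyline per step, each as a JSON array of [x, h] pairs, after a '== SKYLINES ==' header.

== SKYLINES ==
[[26,8],[37,0]]
[[26,8],[37,0]]
[[26,8],[37,0],[43,3],[44,0]]
[[26,8],[37,0],[43,3],[44,13],[49,0]]
[[25,17],[37,0],[43,3],[44,13],[49,0]]
[[13,16],[20,0],[25,17],[37,0],[43,3],[44,13],[49,0]]
[[13,16],[20,0],[25,17],[37,0],[43,3],[44,13],[49,0]]
[[4,19],[5,0],[13,16],[20,0],[25,17],[37,0],[43,3],[44,13],[49,0]]
[[4,19],[5,0],[6,17],[13,16],[20,0],[25,17],[37,0],[43,3],[44,13],[49,0]]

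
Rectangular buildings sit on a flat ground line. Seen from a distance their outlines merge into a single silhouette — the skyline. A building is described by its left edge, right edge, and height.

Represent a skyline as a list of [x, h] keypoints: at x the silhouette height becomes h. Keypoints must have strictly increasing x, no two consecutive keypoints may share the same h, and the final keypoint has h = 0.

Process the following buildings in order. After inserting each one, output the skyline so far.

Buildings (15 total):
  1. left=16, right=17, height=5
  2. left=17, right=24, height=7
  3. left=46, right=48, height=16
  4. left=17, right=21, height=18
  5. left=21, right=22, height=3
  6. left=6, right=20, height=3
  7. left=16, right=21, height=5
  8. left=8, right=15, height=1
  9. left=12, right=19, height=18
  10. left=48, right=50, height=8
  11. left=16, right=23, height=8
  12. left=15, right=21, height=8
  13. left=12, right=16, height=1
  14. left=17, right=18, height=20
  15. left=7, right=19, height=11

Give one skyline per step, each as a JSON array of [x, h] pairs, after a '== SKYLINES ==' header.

== SKYLINES ==
[[16,5],[17,0]]
[[16,5],[17,7],[24,0]]
[[16,5],[17,7],[24,0],[46,16],[48,0]]
[[16,5],[17,18],[21,7],[24,0],[46,16],[48,0]]
[[16,5],[17,18],[21,7],[24,0],[46,16],[48,0]]
[[6,3],[16,5],[17,18],[21,7],[24,0],[46,16],[48,0]]
[[6,3],[16,5],[17,18],[21,7],[24,0],[46,16],[48,0]]
[[6,3],[16,5],[17,18],[21,7],[24,0],[46,16],[48,0]]
[[6,3],[12,18],[21,7],[24,0],[46,16],[48,0]]
[[6,3],[12,18],[21,7],[24,0],[46,16],[48,8],[50,0]]
[[6,3],[12,18],[21,8],[23,7],[24,0],[46,16],[48,8],[50,0]]
[[6,3],[12,18],[21,8],[23,7],[24,0],[46,16],[48,8],[50,0]]
[[6,3],[12,18],[21,8],[23,7],[24,0],[46,16],[48,8],[50,0]]
[[6,3],[12,18],[17,20],[18,18],[21,8],[23,7],[24,0],[46,16],[48,8],[50,0]]
[[6,3],[7,11],[12,18],[17,20],[18,18],[21,8],[23,7],[24,0],[46,16],[48,8],[50,0]]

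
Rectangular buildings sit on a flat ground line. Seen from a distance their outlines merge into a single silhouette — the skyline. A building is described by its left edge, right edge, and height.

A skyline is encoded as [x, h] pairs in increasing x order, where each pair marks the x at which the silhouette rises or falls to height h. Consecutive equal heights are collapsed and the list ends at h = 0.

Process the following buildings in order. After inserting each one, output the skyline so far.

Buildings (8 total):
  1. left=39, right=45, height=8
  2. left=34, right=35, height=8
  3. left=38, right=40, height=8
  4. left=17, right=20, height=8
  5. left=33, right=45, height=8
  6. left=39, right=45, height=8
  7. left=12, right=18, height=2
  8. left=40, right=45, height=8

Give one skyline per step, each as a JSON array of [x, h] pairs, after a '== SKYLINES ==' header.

== SKYLINES ==
[[39,8],[45,0]]
[[34,8],[35,0],[39,8],[45,0]]
[[34,8],[35,0],[38,8],[45,0]]
[[17,8],[20,0],[34,8],[35,0],[38,8],[45,0]]
[[17,8],[20,0],[33,8],[45,0]]
[[17,8],[20,0],[33,8],[45,0]]
[[12,2],[17,8],[20,0],[33,8],[45,0]]
[[12,2],[17,8],[20,0],[33,8],[45,0]]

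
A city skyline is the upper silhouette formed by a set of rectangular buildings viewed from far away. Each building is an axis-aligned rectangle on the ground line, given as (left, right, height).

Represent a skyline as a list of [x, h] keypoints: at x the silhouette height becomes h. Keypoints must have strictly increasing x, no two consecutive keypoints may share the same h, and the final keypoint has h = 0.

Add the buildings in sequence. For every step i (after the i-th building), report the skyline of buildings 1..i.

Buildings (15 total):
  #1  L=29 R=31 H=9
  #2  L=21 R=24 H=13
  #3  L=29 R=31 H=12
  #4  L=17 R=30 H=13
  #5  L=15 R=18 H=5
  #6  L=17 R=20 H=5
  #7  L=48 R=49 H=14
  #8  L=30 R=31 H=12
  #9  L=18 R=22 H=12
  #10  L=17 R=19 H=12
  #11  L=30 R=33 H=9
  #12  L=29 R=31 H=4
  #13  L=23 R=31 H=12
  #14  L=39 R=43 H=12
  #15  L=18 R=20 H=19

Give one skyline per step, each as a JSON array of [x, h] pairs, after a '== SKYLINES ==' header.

== SKYLINES ==
[[29,9],[31,0]]
[[21,13],[24,0],[29,9],[31,0]]
[[21,13],[24,0],[29,12],[31,0]]
[[17,13],[30,12],[31,0]]
[[15,5],[17,13],[30,12],[31,0]]
[[15,5],[17,13],[30,12],[31,0]]
[[15,5],[17,13],[30,12],[31,0],[48,14],[49,0]]
[[15,5],[17,13],[30,12],[31,0],[48,14],[49,0]]
[[15,5],[17,13],[30,12],[31,0],[48,14],[49,0]]
[[15,5],[17,13],[30,12],[31,0],[48,14],[49,0]]
[[15,5],[17,13],[30,12],[31,9],[33,0],[48,14],[49,0]]
[[15,5],[17,13],[30,12],[31,9],[33,0],[48,14],[49,0]]
[[15,5],[17,13],[30,12],[31,9],[33,0],[48,14],[49,0]]
[[15,5],[17,13],[30,12],[31,9],[33,0],[39,12],[43,0],[48,14],[49,0]]
[[15,5],[17,13],[18,19],[20,13],[30,12],[31,9],[33,0],[39,12],[43,0],[48,14],[49,0]]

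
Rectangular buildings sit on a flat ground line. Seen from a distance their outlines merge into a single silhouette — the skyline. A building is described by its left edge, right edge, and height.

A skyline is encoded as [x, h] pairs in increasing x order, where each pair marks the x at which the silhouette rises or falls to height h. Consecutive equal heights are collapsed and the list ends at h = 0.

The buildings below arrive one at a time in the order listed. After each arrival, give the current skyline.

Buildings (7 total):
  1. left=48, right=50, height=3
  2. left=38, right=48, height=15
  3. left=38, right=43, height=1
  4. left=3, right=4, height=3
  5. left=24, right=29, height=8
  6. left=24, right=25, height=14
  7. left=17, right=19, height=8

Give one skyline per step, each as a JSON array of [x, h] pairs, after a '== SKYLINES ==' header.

== SKYLINES ==
[[48,3],[50,0]]
[[38,15],[48,3],[50,0]]
[[38,15],[48,3],[50,0]]
[[3,3],[4,0],[38,15],[48,3],[50,0]]
[[3,3],[4,0],[24,8],[29,0],[38,15],[48,3],[50,0]]
[[3,3],[4,0],[24,14],[25,8],[29,0],[38,15],[48,3],[50,0]]
[[3,3],[4,0],[17,8],[19,0],[24,14],[25,8],[29,0],[38,15],[48,3],[50,0]]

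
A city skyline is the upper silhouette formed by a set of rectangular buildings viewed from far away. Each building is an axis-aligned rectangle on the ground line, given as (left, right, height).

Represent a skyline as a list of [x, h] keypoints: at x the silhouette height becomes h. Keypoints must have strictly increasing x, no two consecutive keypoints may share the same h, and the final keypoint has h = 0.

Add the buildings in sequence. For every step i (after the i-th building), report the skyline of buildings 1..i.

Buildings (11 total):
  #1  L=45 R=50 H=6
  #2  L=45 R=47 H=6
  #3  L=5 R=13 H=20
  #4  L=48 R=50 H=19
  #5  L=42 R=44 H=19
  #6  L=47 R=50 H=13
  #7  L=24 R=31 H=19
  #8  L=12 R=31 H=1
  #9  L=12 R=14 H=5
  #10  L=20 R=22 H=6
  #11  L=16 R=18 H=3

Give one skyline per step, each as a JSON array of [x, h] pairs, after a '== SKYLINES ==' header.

== SKYLINES ==
[[45,6],[50,0]]
[[45,6],[50,0]]
[[5,20],[13,0],[45,6],[50,0]]
[[5,20],[13,0],[45,6],[48,19],[50,0]]
[[5,20],[13,0],[42,19],[44,0],[45,6],[48,19],[50,0]]
[[5,20],[13,0],[42,19],[44,0],[45,6],[47,13],[48,19],[50,0]]
[[5,20],[13,0],[24,19],[31,0],[42,19],[44,0],[45,6],[47,13],[48,19],[50,0]]
[[5,20],[13,1],[24,19],[31,0],[42,19],[44,0],[45,6],[47,13],[48,19],[50,0]]
[[5,20],[13,5],[14,1],[24,19],[31,0],[42,19],[44,0],[45,6],[47,13],[48,19],[50,0]]
[[5,20],[13,5],[14,1],[20,6],[22,1],[24,19],[31,0],[42,19],[44,0],[45,6],[47,13],[48,19],[50,0]]
[[5,20],[13,5],[14,1],[16,3],[18,1],[20,6],[22,1],[24,19],[31,0],[42,19],[44,0],[45,6],[47,13],[48,19],[50,0]]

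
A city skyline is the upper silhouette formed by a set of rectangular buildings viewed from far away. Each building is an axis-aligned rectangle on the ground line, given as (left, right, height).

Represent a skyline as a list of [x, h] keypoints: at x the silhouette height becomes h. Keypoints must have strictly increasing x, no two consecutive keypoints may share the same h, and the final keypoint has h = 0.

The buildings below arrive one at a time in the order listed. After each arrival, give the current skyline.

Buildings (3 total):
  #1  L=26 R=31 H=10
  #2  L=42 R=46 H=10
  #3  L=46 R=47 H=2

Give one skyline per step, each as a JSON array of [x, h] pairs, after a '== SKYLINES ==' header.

== SKYLINES ==
[[26,10],[31,0]]
[[26,10],[31,0],[42,10],[46,0]]
[[26,10],[31,0],[42,10],[46,2],[47,0]]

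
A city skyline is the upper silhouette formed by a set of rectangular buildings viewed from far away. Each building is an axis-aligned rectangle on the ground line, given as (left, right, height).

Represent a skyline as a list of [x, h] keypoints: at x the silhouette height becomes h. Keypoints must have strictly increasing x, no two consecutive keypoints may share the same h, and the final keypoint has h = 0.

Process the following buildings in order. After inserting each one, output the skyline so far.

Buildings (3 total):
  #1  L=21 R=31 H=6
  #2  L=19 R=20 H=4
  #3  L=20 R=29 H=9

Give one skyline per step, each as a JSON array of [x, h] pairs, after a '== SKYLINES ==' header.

== SKYLINES ==
[[21,6],[31,0]]
[[19,4],[20,0],[21,6],[31,0]]
[[19,4],[20,9],[29,6],[31,0]]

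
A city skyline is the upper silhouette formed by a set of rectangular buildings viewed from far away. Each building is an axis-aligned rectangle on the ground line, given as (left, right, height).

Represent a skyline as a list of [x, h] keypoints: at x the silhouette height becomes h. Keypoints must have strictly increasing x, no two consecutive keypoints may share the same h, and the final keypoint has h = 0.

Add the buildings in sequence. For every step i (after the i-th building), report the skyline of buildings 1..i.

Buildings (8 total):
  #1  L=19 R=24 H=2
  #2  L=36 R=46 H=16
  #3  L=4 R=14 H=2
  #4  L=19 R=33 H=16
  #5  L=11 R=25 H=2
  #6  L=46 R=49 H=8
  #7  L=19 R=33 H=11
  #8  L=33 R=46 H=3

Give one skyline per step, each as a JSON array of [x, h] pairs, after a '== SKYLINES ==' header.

== SKYLINES ==
[[19,2],[24,0]]
[[19,2],[24,0],[36,16],[46,0]]
[[4,2],[14,0],[19,2],[24,0],[36,16],[46,0]]
[[4,2],[14,0],[19,16],[33,0],[36,16],[46,0]]
[[4,2],[19,16],[33,0],[36,16],[46,0]]
[[4,2],[19,16],[33,0],[36,16],[46,8],[49,0]]
[[4,2],[19,16],[33,0],[36,16],[46,8],[49,0]]
[[4,2],[19,16],[33,3],[36,16],[46,8],[49,0]]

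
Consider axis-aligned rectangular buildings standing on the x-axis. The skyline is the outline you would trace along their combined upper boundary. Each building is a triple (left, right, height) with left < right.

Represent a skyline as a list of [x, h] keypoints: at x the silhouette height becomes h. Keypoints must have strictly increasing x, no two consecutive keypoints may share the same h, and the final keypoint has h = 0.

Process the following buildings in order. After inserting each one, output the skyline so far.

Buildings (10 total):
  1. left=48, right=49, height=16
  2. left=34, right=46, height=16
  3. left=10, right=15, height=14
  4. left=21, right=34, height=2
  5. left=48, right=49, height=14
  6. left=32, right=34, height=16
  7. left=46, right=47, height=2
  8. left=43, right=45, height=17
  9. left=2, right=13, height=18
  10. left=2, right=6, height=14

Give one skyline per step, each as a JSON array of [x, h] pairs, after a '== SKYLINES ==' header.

== SKYLINES ==
[[48,16],[49,0]]
[[34,16],[46,0],[48,16],[49,0]]
[[10,14],[15,0],[34,16],[46,0],[48,16],[49,0]]
[[10,14],[15,0],[21,2],[34,16],[46,0],[48,16],[49,0]]
[[10,14],[15,0],[21,2],[34,16],[46,0],[48,16],[49,0]]
[[10,14],[15,0],[21,2],[32,16],[46,0],[48,16],[49,0]]
[[10,14],[15,0],[21,2],[32,16],[46,2],[47,0],[48,16],[49,0]]
[[10,14],[15,0],[21,2],[32,16],[43,17],[45,16],[46,2],[47,0],[48,16],[49,0]]
[[2,18],[13,14],[15,0],[21,2],[32,16],[43,17],[45,16],[46,2],[47,0],[48,16],[49,0]]
[[2,18],[13,14],[15,0],[21,2],[32,16],[43,17],[45,16],[46,2],[47,0],[48,16],[49,0]]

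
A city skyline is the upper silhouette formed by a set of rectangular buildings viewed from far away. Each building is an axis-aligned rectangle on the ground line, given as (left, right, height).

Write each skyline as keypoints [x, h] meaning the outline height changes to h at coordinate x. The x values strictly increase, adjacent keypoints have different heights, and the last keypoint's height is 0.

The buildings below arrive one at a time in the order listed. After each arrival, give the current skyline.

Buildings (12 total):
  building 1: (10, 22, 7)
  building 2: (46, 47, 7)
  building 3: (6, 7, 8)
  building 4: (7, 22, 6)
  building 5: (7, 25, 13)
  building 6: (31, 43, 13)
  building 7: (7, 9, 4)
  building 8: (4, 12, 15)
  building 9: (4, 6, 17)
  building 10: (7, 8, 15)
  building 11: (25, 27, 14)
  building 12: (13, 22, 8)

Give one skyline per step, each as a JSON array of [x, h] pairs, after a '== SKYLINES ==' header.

== SKYLINES ==
[[10,7],[22,0]]
[[10,7],[22,0],[46,7],[47,0]]
[[6,8],[7,0],[10,7],[22,0],[46,7],[47,0]]
[[6,8],[7,6],[10,7],[22,0],[46,7],[47,0]]
[[6,8],[7,13],[25,0],[46,7],[47,0]]
[[6,8],[7,13],[25,0],[31,13],[43,0],[46,7],[47,0]]
[[6,8],[7,13],[25,0],[31,13],[43,0],[46,7],[47,0]]
[[4,15],[12,13],[25,0],[31,13],[43,0],[46,7],[47,0]]
[[4,17],[6,15],[12,13],[25,0],[31,13],[43,0],[46,7],[47,0]]
[[4,17],[6,15],[12,13],[25,0],[31,13],[43,0],[46,7],[47,0]]
[[4,17],[6,15],[12,13],[25,14],[27,0],[31,13],[43,0],[46,7],[47,0]]
[[4,17],[6,15],[12,13],[25,14],[27,0],[31,13],[43,0],[46,7],[47,0]]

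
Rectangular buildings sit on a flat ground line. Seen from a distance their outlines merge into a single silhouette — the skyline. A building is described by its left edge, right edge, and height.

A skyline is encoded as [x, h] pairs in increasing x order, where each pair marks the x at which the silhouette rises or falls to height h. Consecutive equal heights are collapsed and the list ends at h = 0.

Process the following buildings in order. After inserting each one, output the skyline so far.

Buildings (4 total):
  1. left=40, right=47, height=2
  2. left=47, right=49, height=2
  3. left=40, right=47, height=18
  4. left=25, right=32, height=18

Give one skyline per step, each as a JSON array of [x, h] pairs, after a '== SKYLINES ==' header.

== SKYLINES ==
[[40,2],[47,0]]
[[40,2],[49,0]]
[[40,18],[47,2],[49,0]]
[[25,18],[32,0],[40,18],[47,2],[49,0]]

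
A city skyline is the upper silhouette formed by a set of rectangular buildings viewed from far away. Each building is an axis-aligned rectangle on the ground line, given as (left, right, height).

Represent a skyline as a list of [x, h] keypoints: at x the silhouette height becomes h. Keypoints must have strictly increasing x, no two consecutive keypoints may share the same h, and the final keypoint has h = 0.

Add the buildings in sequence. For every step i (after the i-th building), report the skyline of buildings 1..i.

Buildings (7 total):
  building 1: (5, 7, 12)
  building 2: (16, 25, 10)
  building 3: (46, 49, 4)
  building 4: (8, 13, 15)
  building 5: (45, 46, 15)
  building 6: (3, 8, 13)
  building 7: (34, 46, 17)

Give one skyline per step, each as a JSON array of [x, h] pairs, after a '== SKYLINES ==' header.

== SKYLINES ==
[[5,12],[7,0]]
[[5,12],[7,0],[16,10],[25,0]]
[[5,12],[7,0],[16,10],[25,0],[46,4],[49,0]]
[[5,12],[7,0],[8,15],[13,0],[16,10],[25,0],[46,4],[49,0]]
[[5,12],[7,0],[8,15],[13,0],[16,10],[25,0],[45,15],[46,4],[49,0]]
[[3,13],[8,15],[13,0],[16,10],[25,0],[45,15],[46,4],[49,0]]
[[3,13],[8,15],[13,0],[16,10],[25,0],[34,17],[46,4],[49,0]]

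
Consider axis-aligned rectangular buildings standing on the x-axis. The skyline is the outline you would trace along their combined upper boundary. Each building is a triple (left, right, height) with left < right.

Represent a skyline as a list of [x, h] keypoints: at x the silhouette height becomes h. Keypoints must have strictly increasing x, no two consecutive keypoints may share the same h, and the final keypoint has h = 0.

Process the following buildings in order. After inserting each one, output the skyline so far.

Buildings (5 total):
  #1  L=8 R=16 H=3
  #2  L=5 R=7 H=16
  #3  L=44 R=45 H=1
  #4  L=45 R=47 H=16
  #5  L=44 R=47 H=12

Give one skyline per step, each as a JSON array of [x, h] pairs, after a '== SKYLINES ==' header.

== SKYLINES ==
[[8,3],[16,0]]
[[5,16],[7,0],[8,3],[16,0]]
[[5,16],[7,0],[8,3],[16,0],[44,1],[45,0]]
[[5,16],[7,0],[8,3],[16,0],[44,1],[45,16],[47,0]]
[[5,16],[7,0],[8,3],[16,0],[44,12],[45,16],[47,0]]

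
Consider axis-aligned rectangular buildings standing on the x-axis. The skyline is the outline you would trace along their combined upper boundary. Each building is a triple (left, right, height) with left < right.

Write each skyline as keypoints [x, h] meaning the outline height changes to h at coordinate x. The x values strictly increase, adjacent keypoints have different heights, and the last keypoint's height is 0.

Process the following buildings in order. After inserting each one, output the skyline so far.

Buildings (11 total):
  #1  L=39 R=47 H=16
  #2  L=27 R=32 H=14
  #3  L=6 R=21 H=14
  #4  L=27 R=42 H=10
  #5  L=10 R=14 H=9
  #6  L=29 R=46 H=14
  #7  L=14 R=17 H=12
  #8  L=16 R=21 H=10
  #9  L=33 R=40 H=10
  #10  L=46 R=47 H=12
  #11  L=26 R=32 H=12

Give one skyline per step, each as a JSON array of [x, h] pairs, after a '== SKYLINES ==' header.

== SKYLINES ==
[[39,16],[47,0]]
[[27,14],[32,0],[39,16],[47,0]]
[[6,14],[21,0],[27,14],[32,0],[39,16],[47,0]]
[[6,14],[21,0],[27,14],[32,10],[39,16],[47,0]]
[[6,14],[21,0],[27,14],[32,10],[39,16],[47,0]]
[[6,14],[21,0],[27,14],[39,16],[47,0]]
[[6,14],[21,0],[27,14],[39,16],[47,0]]
[[6,14],[21,0],[27,14],[39,16],[47,0]]
[[6,14],[21,0],[27,14],[39,16],[47,0]]
[[6,14],[21,0],[27,14],[39,16],[47,0]]
[[6,14],[21,0],[26,12],[27,14],[39,16],[47,0]]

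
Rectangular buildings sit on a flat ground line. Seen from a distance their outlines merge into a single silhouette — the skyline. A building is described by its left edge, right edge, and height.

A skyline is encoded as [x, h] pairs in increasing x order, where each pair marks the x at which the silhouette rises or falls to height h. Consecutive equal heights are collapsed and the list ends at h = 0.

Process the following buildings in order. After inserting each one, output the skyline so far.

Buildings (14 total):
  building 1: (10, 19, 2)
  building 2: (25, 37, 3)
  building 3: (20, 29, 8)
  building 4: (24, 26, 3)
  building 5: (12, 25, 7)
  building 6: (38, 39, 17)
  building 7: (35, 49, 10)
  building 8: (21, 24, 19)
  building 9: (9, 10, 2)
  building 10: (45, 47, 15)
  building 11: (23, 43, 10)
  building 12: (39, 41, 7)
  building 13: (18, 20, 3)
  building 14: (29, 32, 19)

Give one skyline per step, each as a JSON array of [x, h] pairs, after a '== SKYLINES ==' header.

== SKYLINES ==
[[10,2],[19,0]]
[[10,2],[19,0],[25,3],[37,0]]
[[10,2],[19,0],[20,8],[29,3],[37,0]]
[[10,2],[19,0],[20,8],[29,3],[37,0]]
[[10,2],[12,7],[20,8],[29,3],[37,0]]
[[10,2],[12,7],[20,8],[29,3],[37,0],[38,17],[39,0]]
[[10,2],[12,7],[20,8],[29,3],[35,10],[38,17],[39,10],[49,0]]
[[10,2],[12,7],[20,8],[21,19],[24,8],[29,3],[35,10],[38,17],[39,10],[49,0]]
[[9,2],[12,7],[20,8],[21,19],[24,8],[29,3],[35,10],[38,17],[39,10],[49,0]]
[[9,2],[12,7],[20,8],[21,19],[24,8],[29,3],[35,10],[38,17],[39,10],[45,15],[47,10],[49,0]]
[[9,2],[12,7],[20,8],[21,19],[24,10],[38,17],[39,10],[45,15],[47,10],[49,0]]
[[9,2],[12,7],[20,8],[21,19],[24,10],[38,17],[39,10],[45,15],[47,10],[49,0]]
[[9,2],[12,7],[20,8],[21,19],[24,10],[38,17],[39,10],[45,15],[47,10],[49,0]]
[[9,2],[12,7],[20,8],[21,19],[24,10],[29,19],[32,10],[38,17],[39,10],[45,15],[47,10],[49,0]]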